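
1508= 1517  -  9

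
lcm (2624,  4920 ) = 39360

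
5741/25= 229  +  16/25 = 229.64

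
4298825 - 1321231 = 2977594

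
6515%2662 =1191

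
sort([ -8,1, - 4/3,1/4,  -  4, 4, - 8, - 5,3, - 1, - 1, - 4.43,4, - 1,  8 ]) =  [ - 8, - 8, -5, - 4.43,- 4, - 4/3,-1, -1, - 1,1/4,1, 3, 4, 4,8 ]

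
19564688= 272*71929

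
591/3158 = 591/3158 = 0.19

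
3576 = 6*596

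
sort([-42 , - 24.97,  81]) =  [ - 42,- 24.97,81]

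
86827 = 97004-10177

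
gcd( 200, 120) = 40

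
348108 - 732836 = -384728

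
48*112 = 5376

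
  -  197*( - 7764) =1529508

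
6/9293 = 6/9293 = 0.00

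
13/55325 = 13/55325 = 0.00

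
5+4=9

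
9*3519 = 31671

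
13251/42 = 315 + 1/2=315.50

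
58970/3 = 58970/3 = 19656.67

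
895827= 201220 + 694607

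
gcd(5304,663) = 663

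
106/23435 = 106/23435 = 0.00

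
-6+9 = 3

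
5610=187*30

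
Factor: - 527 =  - 17^1*31^1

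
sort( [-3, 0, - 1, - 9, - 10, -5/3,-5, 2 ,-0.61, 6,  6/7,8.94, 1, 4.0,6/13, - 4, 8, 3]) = [ - 10, - 9, - 5 , - 4, - 3  , - 5/3,-1, - 0.61, 0,6/13 , 6/7, 1 , 2, 3,4.0, 6 , 8,8.94 ]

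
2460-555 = 1905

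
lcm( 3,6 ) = 6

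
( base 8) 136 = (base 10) 94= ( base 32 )2u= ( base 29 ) 37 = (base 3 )10111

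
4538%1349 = 491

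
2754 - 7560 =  - 4806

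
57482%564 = 518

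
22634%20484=2150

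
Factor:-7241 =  - 13^1*557^1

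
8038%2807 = 2424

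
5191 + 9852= 15043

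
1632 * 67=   109344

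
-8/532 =-1 +131/133 = - 0.02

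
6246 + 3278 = 9524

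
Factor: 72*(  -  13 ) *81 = -2^3 * 3^6*13^1 = -  75816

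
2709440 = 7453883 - 4744443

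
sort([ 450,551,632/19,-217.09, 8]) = [ -217.09, 8,  632/19, 450,551] 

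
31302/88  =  355 + 31/44  =  355.70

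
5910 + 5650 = 11560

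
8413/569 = 14 + 447/569= 14.79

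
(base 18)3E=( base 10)68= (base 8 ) 104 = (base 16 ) 44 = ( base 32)24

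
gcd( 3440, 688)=688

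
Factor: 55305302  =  2^1 * 13^1*31^1 * 59^1*1163^1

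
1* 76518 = 76518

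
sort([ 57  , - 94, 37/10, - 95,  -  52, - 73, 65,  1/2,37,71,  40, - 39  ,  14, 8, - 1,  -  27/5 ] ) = [ - 95, - 94, - 73, - 52, - 39,  -  27/5, - 1,1/2,37/10,8,  14,  37,  40,57, 65,  71]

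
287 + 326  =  613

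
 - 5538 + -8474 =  - 14012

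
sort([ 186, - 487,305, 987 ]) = [-487,186,305, 987]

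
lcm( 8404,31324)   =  344564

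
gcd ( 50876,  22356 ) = 92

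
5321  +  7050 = 12371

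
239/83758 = 239/83758 = 0.00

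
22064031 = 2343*9417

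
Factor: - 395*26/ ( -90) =3^ ( - 2)*13^1*79^1 = 1027/9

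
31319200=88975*352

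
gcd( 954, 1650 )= 6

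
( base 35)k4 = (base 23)17E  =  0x2c0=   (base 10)704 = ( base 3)222002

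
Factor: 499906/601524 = 2^( - 1) *3^( -2)*7^( - 2) * 733^1  =  733/882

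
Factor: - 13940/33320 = -41/98 =- 2^(-1)*7^(-2)  *41^1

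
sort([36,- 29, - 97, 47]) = [-97, - 29, 36, 47 ] 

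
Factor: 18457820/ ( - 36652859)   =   - 2^2* 5^1*37^1*103^( - 1 )*24943^1*355853^( - 1)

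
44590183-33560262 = 11029921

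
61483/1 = 61483=61483.00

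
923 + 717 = 1640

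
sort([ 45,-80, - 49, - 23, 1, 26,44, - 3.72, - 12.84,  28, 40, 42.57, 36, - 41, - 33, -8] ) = [ - 80, - 49, - 41, - 33, - 23,  -  12.84, - 8, - 3.72,1, 26, 28, 36,40, 42.57 , 44,45 ] 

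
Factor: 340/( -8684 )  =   - 5^1 * 13^(  -  1)*17^1* 167^ (-1) = - 85/2171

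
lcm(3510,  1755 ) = 3510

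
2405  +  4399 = 6804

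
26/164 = 13/82 = 0.16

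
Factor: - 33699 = -3^1*47^1*239^1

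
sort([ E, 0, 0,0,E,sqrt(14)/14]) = [ 0,0, 0, sqrt(14)/14,E,E ]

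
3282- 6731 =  - 3449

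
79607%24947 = 4766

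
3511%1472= 567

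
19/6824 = 19/6824 = 0.00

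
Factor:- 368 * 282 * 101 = -2^5 *3^1*23^1 * 47^1*101^1 = -10481376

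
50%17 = 16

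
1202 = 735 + 467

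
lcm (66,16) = 528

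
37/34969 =37/34969 = 0.00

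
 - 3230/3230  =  -1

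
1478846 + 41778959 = 43257805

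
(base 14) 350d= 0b10010000001001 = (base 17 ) 1EFB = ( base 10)9225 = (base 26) dgl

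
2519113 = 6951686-4432573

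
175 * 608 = 106400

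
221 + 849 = 1070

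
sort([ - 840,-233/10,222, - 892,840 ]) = [ - 892, - 840, - 233/10,  222,840]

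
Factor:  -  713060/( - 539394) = 356530/269697 = 2^1*3^( - 1)*5^1*101^1*353^1*89899^( - 1)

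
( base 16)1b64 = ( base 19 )1081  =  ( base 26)a9i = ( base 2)1101101100100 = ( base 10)7012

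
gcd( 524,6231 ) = 1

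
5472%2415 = 642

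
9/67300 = 9/67300 = 0.00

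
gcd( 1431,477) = 477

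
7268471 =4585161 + 2683310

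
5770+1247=7017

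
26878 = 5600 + 21278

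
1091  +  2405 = 3496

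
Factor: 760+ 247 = 19^1*53^1 =1007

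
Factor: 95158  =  2^1*7^2*971^1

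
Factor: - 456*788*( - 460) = 2^7*3^1 * 5^1*19^1*23^1*197^1 = 165290880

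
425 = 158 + 267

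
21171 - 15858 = 5313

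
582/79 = 582/79 = 7.37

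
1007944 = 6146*164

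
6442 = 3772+2670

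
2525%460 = 225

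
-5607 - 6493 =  -12100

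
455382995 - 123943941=331439054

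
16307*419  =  6832633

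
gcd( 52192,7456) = 7456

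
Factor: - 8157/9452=-2^(-2)*3^1*17^( - 1 ) * 139^(-1 )*2719^1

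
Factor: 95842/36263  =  2^1*173^1 * 277^1*36263^( - 1)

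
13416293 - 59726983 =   -  46310690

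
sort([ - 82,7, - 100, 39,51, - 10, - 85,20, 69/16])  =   [ - 100, - 85, - 82, - 10, 69/16,7,20, 39,51]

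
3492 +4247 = 7739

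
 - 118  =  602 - 720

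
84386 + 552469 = 636855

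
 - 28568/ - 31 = 921+17/31 = 921.55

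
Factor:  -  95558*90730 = - 8669977340=-2^2*5^1*43^1*211^1*47779^1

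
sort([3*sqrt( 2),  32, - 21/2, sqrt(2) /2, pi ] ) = [ - 21/2,sqrt( 2)/2, pi, 3*sqrt( 2),32] 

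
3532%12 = 4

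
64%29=6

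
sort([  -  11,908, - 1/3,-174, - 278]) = [ - 278, - 174, - 11,-1/3,908]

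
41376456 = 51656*801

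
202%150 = 52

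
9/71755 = 9/71755 = 0.00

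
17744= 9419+8325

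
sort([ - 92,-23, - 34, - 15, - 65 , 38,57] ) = [ - 92, - 65, - 34 ,  -  23, - 15,38,57 ] 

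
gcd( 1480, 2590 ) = 370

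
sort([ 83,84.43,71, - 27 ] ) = [ - 27,71, 83,84.43]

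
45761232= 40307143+5454089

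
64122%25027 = 14068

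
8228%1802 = 1020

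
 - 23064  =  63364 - 86428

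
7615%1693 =843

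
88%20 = 8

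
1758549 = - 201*( - 8749 )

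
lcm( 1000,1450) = 29000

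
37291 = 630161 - 592870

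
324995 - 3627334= - 3302339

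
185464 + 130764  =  316228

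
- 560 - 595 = -1155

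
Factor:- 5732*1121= - 6425572= - 2^2*19^1*59^1*1433^1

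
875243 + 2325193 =3200436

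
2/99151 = 2/99151 = 0.00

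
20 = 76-56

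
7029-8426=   -1397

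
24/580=6/145= 0.04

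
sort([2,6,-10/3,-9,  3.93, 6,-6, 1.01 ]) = [  -  9,-6, - 10/3, 1.01,2, 3.93, 6, 6]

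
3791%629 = 17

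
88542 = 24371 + 64171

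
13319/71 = 13319/71 = 187.59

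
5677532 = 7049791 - 1372259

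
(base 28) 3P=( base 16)6D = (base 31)3G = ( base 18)61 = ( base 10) 109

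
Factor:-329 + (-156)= - 5^1*97^1 =-485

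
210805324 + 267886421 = 478691745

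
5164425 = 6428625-1264200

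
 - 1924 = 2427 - 4351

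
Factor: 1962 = 2^1*3^2* 109^1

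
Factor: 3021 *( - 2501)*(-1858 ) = 2^1*3^1*19^1*41^1*53^1*61^1 * 929^1 = 14038158018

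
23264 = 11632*2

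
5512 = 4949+563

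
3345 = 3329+16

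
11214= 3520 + 7694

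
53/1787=53/1787 = 0.03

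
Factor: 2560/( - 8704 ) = -5/17= -5^1*17^( - 1 )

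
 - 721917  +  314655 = - 407262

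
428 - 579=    - 151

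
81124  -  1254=79870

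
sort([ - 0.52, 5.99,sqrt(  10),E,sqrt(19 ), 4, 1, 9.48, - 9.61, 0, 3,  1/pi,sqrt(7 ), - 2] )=[ - 9.61, - 2, - 0.52, 0,  1/pi, 1,sqrt( 7), E, 3, sqrt (10), 4, sqrt(19), 5.99, 9.48]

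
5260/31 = 169  +  21/31 = 169.68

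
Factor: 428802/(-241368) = - 803/452  =  - 2^( - 2) * 11^1*73^1*113^( - 1 )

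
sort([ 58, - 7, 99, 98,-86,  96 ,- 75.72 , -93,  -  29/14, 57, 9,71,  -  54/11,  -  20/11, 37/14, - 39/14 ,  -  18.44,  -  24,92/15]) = [  -  93, - 86,-75.72, - 24,- 18.44, - 7 ,-54/11 , - 39/14,-29/14, - 20/11, 37/14,92/15,9,57,58, 71, 96, 98, 99 ]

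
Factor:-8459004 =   -  2^2 * 3^1 * 79^1 * 8923^1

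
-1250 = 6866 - 8116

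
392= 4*98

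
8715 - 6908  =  1807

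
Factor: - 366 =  - 2^1*3^1*61^1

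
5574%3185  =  2389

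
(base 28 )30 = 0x54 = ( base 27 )33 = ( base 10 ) 84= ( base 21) 40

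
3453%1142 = 27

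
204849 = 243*843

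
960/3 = 320 = 320.00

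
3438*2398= 8244324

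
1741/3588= 1741/3588=0.49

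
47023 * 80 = 3761840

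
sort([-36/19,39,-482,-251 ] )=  [ - 482,-251, - 36/19,39]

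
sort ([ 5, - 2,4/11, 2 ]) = [ - 2,4/11,2,5]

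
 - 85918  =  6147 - 92065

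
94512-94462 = 50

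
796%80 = 76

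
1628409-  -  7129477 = 8757886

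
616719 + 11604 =628323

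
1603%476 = 175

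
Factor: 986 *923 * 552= 2^4*3^1 * 13^1*17^1*23^1 * 29^1*71^1 =502363056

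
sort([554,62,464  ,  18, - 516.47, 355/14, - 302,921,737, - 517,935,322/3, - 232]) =[ - 517, - 516.47, - 302, - 232, 18,355/14 , 62 , 322/3,464 , 554, 737, 921, 935]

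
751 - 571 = 180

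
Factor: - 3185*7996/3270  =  -2546726/327  =  - 2^1*3^( - 1)*7^2*13^1 * 109^(-1 ) * 1999^1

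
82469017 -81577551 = 891466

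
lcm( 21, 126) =126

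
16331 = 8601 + 7730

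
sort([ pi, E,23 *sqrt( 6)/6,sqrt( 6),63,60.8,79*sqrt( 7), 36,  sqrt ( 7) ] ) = [ sqrt( 6 ), sqrt ( 7 ) , E,pi,23 * sqrt ( 6)/6, 36, 60.8 , 63,  79 * sqrt( 7)] 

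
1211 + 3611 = 4822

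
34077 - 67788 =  -33711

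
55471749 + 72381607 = 127853356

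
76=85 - 9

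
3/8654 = 3/8654   =  0.00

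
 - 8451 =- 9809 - -1358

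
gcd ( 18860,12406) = 2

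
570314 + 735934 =1306248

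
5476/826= 2738/413= 6.63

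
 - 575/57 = -575/57=- 10.09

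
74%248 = 74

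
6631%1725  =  1456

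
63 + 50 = 113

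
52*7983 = 415116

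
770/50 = 77/5 = 15.40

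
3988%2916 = 1072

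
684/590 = 342/295= 1.16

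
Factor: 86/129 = 2^1*3^( - 1 ) = 2/3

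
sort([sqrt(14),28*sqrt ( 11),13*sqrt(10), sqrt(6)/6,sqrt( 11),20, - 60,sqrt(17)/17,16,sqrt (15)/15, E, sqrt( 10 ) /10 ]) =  [-60, sqrt( 17)/17,sqrt(15)/15,sqrt(10 )/10,sqrt(6)/6,  E  ,  sqrt(11),sqrt (14), 16, 20, 13*sqrt( 10), 28* sqrt (11)] 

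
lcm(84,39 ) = 1092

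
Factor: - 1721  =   - 1721^1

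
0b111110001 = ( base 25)jm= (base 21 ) 12E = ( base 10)497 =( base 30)gh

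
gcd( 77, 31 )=1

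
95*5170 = 491150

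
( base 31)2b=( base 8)111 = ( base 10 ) 73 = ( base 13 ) 58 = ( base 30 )2D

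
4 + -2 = 2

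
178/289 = 178/289 = 0.62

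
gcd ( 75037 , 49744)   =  1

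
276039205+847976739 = 1124015944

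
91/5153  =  91/5153 = 0.02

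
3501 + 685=4186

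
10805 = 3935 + 6870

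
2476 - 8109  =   - 5633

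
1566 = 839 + 727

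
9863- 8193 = 1670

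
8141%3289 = 1563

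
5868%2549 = 770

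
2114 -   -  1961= 4075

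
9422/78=120 + 31/39 = 120.79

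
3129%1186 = 757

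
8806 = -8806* ( - 1 )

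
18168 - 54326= - 36158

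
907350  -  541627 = 365723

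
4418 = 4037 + 381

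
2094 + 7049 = 9143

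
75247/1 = 75247 = 75247.00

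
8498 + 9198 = 17696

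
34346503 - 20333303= 14013200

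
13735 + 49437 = 63172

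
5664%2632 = 400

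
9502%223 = 136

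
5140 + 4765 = 9905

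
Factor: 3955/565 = 7 = 7^1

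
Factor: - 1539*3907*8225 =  - 49455880425 = -  3^4*5^2 * 7^1 * 19^1*47^1*3907^1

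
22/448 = 11/224=0.05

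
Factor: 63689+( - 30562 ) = 157^1 * 211^1  =  33127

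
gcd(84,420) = 84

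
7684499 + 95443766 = 103128265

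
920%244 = 188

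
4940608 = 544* 9082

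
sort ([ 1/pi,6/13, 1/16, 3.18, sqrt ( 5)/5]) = [1/16,1/pi,sqrt(5)/5, 6/13, 3.18 ] 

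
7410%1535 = 1270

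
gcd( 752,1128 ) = 376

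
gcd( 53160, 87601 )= 1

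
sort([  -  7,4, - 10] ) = [-10, - 7,4]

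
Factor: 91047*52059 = 4739815773= 3^2 * 7^1 *11^1*31^1*37^1*67^1*89^1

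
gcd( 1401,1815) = 3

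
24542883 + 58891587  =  83434470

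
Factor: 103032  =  2^3 * 3^5 * 53^1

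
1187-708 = 479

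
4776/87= 1592/29 = 54.90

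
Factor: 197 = 197^1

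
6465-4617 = 1848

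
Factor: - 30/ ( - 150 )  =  1/5=5^(-1 )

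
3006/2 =1503 = 1503.00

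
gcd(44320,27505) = 5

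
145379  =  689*211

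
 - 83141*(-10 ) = 831410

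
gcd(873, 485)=97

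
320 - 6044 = -5724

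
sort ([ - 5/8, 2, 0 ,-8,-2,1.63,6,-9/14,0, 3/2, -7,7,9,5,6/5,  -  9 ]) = [  -  9,-8,  -  7, - 2,-9/14, - 5/8,0, 0 , 6/5,  3/2,1.63, 2,5, 6,7,9 ] 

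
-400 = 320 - 720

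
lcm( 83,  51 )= 4233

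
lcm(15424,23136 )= 46272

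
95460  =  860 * 111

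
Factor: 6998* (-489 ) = -2^1*3^1*163^1*  3499^1 = -  3422022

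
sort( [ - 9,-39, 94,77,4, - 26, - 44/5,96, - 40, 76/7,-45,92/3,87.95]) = [ - 45, - 40, - 39,-26, - 9,-44/5,4 , 76/7,92/3,77,87.95,94,96]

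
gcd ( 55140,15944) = 4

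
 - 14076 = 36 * ( - 391) 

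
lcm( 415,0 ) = 0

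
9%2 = 1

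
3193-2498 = 695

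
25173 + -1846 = 23327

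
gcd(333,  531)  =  9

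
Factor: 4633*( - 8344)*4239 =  - 2^3 * 3^3*7^1*41^1*113^1 * 149^1*157^1=- 163870210728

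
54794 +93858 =148652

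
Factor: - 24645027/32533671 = -8215009/10844557 = -11^1 * 43^ ( - 1 ) * 107^ ( - 1 )*463^1*1613^1*2357^(  -  1 ) 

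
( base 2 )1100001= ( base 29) 3a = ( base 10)97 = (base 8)141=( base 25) 3m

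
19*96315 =1829985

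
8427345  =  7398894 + 1028451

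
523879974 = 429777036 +94102938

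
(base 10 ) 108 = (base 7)213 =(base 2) 1101100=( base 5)413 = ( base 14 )7a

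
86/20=4+3/10=4.30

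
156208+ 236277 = 392485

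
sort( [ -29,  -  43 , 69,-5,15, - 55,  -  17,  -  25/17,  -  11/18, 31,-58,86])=[ - 58, - 55, - 43,  -  29, - 17,  -  5,-25/17, - 11/18, 15, 31,69 , 86 ] 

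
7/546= 1/78 = 0.01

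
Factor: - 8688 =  - 2^4*3^1*181^1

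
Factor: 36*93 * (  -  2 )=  - 6696= -2^3*3^3* 31^1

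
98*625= 61250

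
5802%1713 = 663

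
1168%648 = 520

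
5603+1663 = 7266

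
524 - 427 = 97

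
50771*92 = 4670932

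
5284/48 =110 + 1/12 = 110.08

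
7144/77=92 + 60/77 = 92.78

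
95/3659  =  95/3659 = 0.03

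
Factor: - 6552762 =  - 2^1 * 3^1*1092127^1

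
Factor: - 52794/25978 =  - 3^2*7^1*31^( - 1) = -63/31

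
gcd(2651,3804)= 1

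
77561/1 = 77561 = 77561.00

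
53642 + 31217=84859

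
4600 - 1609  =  2991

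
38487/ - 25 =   -  38487/25 = - 1539.48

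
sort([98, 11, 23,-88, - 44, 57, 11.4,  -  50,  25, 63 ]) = [- 88  ,  -  50, - 44, 11, 11.4, 23, 25, 57, 63, 98] 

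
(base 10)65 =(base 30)25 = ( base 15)45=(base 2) 1000001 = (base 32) 21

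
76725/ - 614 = -125 + 25/614 = - 124.96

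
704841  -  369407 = 335434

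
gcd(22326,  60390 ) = 366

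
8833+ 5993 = 14826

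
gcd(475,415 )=5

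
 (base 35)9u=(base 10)345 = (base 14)1a9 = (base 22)ff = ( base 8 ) 531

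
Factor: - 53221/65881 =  - 7^1*  7603^1*65881^( - 1)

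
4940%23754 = 4940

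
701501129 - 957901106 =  - 256399977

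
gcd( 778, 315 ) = 1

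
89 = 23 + 66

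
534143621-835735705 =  - 301592084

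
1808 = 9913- 8105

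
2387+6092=8479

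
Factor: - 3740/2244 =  - 3^( - 1)*5^1= - 5/3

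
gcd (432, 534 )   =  6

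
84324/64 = 21081/16 = 1317.56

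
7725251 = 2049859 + 5675392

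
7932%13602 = 7932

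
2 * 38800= 77600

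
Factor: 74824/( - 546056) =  -7^( - 3) * 47^1 = -47/343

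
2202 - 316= 1886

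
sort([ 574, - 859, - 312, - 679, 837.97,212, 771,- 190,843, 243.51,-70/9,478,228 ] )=[ - 859,-679, - 312, - 190, - 70/9, 212,228, 243.51, 478,  574, 771, 837.97, 843]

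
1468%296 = 284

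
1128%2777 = 1128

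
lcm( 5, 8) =40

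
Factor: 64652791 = 7^1 * 103^1*89671^1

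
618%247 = 124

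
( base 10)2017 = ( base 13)bc2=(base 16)7e1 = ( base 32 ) 1v1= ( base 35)1mm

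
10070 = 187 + 9883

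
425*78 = 33150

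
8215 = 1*8215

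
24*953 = 22872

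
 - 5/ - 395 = 1/79 =0.01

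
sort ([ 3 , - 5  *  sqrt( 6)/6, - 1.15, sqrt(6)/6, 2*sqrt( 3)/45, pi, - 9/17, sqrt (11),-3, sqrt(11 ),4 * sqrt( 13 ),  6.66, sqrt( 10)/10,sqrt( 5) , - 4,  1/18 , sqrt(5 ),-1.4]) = [ -4,  -  3, -5 *sqrt(6 )/6,- 1.4, - 1.15,- 9/17, 1/18, 2 * sqrt (3)/45, sqrt ( 10)/10, sqrt(6)/6, sqrt(5),sqrt( 5),3, pi,sqrt ( 11), sqrt( 11) , 6.66, 4  *sqrt (13)]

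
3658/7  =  522 + 4/7 = 522.57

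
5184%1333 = 1185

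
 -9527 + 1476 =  - 8051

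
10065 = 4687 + 5378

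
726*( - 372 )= - 270072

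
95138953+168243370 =263382323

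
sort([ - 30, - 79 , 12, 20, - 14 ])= [  -  79, - 30,  -  14, 12,20]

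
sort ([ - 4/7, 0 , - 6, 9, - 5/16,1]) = [ - 6 ,  -  4/7, - 5/16, 0,  1,9]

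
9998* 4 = 39992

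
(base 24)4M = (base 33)3J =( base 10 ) 118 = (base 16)76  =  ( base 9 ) 141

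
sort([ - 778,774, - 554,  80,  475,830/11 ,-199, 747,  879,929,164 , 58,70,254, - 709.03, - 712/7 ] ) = [ - 778, - 709.03, - 554, - 199, - 712/7, 58 , 70 , 830/11  ,  80 , 164, 254 , 475,  747,774,879,929 ] 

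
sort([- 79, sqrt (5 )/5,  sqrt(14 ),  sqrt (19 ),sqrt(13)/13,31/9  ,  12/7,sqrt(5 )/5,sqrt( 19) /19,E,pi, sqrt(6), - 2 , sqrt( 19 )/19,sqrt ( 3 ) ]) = [ - 79,  -  2,sqrt(19 )/19,sqrt( 19 ) /19, sqrt(13 )/13, sqrt(5 )/5, sqrt( 5 )/5, 12/7, sqrt(3),sqrt ( 6) , E, pi,31/9,sqrt(14 ),sqrt ( 19) ] 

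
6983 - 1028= 5955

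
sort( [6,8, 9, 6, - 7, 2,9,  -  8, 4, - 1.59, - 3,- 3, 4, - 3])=[ - 8,-7,  -  3, - 3, - 3,-1.59, 2,4, 4,  6, 6,8,9, 9]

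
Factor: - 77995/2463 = -95/3 =-3^ ( - 1 )*5^1*19^1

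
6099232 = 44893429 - 38794197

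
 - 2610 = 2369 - 4979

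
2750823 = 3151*873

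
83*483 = 40089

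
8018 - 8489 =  - 471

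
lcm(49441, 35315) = 247205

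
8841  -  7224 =1617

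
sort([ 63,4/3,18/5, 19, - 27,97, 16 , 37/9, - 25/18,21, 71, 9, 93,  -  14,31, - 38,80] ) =[ - 38,- 27,-14, -25/18,4/3,18/5,37/9 , 9, 16,  19, 21,31, 63,  71, 80, 93,97]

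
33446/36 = 16723/18 = 929.06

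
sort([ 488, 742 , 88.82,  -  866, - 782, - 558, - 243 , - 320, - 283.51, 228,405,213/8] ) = [ - 866, - 782, - 558, - 320, - 283.51, - 243,213/8,  88.82,  228,405, 488,742 ] 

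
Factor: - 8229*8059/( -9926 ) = 2^( - 1) * 3^1 * 7^ ( - 1 ) * 13^1*211^1*709^(-1) * 8059^1 = 66317511/9926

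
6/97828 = 3/48914 = 0.00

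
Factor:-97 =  - 97^1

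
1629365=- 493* ( - 3305) 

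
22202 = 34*653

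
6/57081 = 2/19027=0.00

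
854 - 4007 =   -  3153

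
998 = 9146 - 8148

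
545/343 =1 + 202/343 = 1.59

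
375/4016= 375/4016 = 0.09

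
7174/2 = 3587 = 3587.00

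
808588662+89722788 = 898311450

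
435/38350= 87/7670= 0.01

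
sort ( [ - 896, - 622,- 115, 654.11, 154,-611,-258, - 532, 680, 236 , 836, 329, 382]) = [ - 896, - 622,- 611, - 532, - 258,- 115, 154,236 , 329, 382, 654.11,680, 836]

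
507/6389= 507/6389 =0.08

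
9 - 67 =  - 58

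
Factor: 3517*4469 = 41^1*109^1*3517^1= 15717473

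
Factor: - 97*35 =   -  5^1*7^1*97^1 = - 3395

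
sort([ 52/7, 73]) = [ 52/7, 73] 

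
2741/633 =4 + 209/633 = 4.33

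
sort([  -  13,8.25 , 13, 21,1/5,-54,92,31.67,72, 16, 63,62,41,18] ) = [ - 54, -13,1/5,8.25,13, 16,18,21, 31.67, 41,  62,63,72  ,  92 ]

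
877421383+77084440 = 954505823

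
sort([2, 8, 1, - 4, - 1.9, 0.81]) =[ - 4,  -  1.9 , 0.81 , 1,  2 , 8]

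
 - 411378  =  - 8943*46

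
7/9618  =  1/1374 =0.00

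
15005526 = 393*38182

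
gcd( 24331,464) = 29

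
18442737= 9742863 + 8699874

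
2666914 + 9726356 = 12393270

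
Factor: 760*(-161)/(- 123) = 2^3*3^(-1)*5^1*7^1*19^1 *23^1*41^(-1) = 122360/123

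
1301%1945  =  1301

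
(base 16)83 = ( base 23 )5g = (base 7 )245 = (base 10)131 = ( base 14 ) 95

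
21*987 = 20727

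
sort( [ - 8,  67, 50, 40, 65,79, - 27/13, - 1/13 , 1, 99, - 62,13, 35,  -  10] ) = [ - 62, - 10, - 8, - 27/13,-1/13,  1, 13, 35, 40 , 50,65, 67, 79, 99] 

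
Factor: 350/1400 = 2^(- 2) = 1/4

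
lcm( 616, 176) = 1232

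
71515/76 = 940 + 75/76 = 940.99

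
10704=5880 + 4824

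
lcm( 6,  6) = 6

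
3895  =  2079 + 1816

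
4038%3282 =756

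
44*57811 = 2543684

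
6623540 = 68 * 97405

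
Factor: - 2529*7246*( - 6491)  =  118948444794 = 2^1*3^2 *281^1 * 3623^1*6491^1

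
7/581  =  1/83 = 0.01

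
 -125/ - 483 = 125/483 = 0.26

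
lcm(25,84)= 2100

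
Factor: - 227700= - 2^2*3^2*5^2*11^1 * 23^1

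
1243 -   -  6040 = 7283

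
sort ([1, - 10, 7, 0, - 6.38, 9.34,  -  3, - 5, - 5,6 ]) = [ - 10, - 6.38, - 5, - 5, - 3, 0, 1, 6,  7,  9.34] 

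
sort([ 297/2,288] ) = [ 297/2, 288]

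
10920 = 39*280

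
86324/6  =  43162/3= 14387.33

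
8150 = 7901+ 249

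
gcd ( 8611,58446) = 1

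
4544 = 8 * 568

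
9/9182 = 9/9182 = 0.00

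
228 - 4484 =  - 4256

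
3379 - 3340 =39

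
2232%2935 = 2232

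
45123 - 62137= - 17014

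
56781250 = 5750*9875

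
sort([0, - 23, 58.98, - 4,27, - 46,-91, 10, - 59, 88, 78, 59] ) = [ - 91, - 59,- 46, - 23, - 4, 0, 10, 27, 58.98, 59, 78, 88]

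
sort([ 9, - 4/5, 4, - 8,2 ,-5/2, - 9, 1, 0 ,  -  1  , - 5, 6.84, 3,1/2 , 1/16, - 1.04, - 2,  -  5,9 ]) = [ - 9, -8 , - 5,-5, - 5/2, - 2, - 1.04,-1, - 4/5,0,1/16, 1/2,1,2,3, 4,6.84, 9,9] 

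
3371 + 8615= 11986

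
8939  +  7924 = 16863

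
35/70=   1/2 = 0.50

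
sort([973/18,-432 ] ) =[-432,  973/18 ]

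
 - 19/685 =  - 19/685 = - 0.03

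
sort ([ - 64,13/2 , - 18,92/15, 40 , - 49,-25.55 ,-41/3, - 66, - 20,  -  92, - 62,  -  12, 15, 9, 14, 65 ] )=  [ - 92, - 66, - 64, - 62,  -  49, - 25.55, - 20, - 18,-41/3, - 12, 92/15, 13/2, 9, 14,15,40, 65] 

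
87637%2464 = 1397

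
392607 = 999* 393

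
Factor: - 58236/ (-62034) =46/49 = 2^1*7^(  -  2)*23^1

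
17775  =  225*79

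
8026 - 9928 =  - 1902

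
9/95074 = 9/95074 = 0.00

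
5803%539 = 413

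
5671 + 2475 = 8146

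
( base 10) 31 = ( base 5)111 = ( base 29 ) 12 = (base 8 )37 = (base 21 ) 1A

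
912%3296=912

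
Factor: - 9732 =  - 2^2*3^1 * 811^1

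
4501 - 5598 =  - 1097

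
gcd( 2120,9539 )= 1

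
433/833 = 433/833= 0.52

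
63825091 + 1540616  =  65365707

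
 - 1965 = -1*1965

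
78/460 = 39/230= 0.17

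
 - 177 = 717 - 894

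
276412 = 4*69103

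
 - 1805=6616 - 8421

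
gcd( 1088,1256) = 8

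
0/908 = 0 = 0.00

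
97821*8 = 782568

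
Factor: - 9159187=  - 397^1 * 23071^1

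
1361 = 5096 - 3735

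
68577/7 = 9796 + 5/7 = 9796.71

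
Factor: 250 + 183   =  433^1 = 433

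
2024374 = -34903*( - 58 )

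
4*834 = 3336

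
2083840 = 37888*55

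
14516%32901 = 14516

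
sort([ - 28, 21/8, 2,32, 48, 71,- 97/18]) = [ - 28,  -  97/18, 2,21/8, 32, 48, 71]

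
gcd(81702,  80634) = 534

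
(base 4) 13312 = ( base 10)502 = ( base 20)152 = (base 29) h9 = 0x1f6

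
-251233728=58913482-310147210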